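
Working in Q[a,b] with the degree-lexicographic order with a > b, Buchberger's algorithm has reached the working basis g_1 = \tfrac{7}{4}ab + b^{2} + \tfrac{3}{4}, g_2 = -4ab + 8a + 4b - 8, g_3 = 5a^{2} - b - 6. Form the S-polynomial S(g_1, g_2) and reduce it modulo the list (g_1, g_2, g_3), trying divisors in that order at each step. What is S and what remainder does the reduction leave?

S(g_1, g_2) = \tfrac{4}{7}b^{2} + 2a + b - \tfrac{11}{7}; remainder on division = \tfrac{4}{7}b^{2} + 2a + b - \tfrac{11}{7}.

lcm(LM(g_1), LM(g_2)) = ab.
S = (lcm/LT(g_1))·g_1 − (lcm/LT(g_2))·g_2 = \tfrac{4}{7}b^{2} + 2a + b - \tfrac{11}{7}.
Reduce S modulo (g_1, g_2, g_3) in that order:
  leading term b^{2}: no divisor's leading term divides it; move \tfrac{4}{7}b^{2} to the remainder.
  leading term a: no divisor's leading term divides it; move 2a to the remainder.
  leading term b: no divisor's leading term divides it; move b to the remainder.
  leading term 1: no divisor's leading term divides it; move -\tfrac{11}{7} to the remainder.
The remainder \tfrac{4}{7}b^{2} + 2a + b - \tfrac{11}{7} is nonzero, so it would be added as the next basis element.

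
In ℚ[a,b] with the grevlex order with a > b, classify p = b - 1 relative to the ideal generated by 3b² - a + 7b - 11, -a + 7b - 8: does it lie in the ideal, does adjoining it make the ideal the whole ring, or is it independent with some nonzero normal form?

First compute the reduced Gröbner basis of I by Buchberger's algorithm.
f_1 = 3b² - a + 7b - 11, LT = b².
f_2 = -a + 7b - 8, LT = a.

The S-polynomials (S(f_1,f_2)) all reduce to 0 modulo the current basis, so we have a Gröbner basis.
Inter-reduce: drop elements whose leading term is divisible by another's, tail-reduce, and make monic.
Reduced Gröbner basis: {b² - 1, a - 7b + 8}.
Label its elements g_1 = b² - 1, g_2 = a - 7b + 8.

Reduce p = b - 1 modulo G:
  leading term b: no divisor's leading term divides it; move b to the remainder.
  leading term 1: no divisor's leading term divides it; move -1 to the remainder.
  normal form = b - 1.
The normal form is nonzero, so p ∉ I. Since p minus its normal form lies in I, I + (p) = I + (r) where r = b - 1; decide whether this ideal is the whole ring.
Run Buchberger on G together with r (pairs among the g_i already reduce to 0 since G is a Gröbner basis):
g_1 = b² - 1, LT = b².
g_2 = a - 7b + 8, LT = a.
r = b - 1, LT = b.

The S-polynomials (S(g_1,g_2), S(g_1,r), S(g_2,r)) all reduce to 0 modulo the current basis, so we have a Gröbner basis.
Inter-reduce: drop elements whose leading term is divisible by another's, tail-reduce, and make monic.
Reduced Gröbner basis: {a + 1, b - 1}.
The reduced Gröbner basis of I + (p) is {a + 1, b - 1} ≠ {1}, a proper ideal, so the enlarged system stays consistent: p is independent of I, with normal form b - 1.

b - 1 is independent of I; its normal form modulo I is b - 1.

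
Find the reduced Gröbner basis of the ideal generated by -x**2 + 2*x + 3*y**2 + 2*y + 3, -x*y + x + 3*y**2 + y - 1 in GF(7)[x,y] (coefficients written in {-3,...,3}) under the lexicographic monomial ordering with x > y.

G = {x + 2*y**3 + y**2 - 3*y - 2, y**4 + 3*y**3 + 3*y**2 + y - 3}

The reduced Gröbner basis is the canonical form of the ideal for this ordering.

f_1 = -x**2 + 2*x + 3*y**2 + 2*y + 3, LT = x**2.
f_2 = -x*y + x + 3*y**2 + y - 1, LT = x*y.

S(f_1,f_2): lcm = x**2*y. S = x**2 + 3*x*y**2 - x*y - x - 3*y**3 - 2*y**2 - 3*y.
  reduce S modulo (f_1, f_2):
  remainder 3*x - y**3 + 3*y**2 - 2*y + 1 ≠ 0; add g_3 = 3*x - y**3 + 3*y**2 - 2*y + 1 to the basis.

S(f_1,g_3): lcm = x**2. S = -2*x*y**3 - x*y**2 + 3*x*y - 3*y**2 - 2*y - 3.
  reduce S modulo (f_1, f_2, g_3):
  remainder y**4 + 3*y**3 + 3*y**2 + y - 3 ≠ 0; add g_4 = y**4 + 3*y**3 + 3*y**2 + y - 3 to the basis.

The other S-polynomials (S(f_2,g_3), S(f_1,g_4), S(f_2,g_4), S(g_3,g_4)) all reduce to 0 modulo the current basis, so we have a Gröbner basis.
Inter-reduce: drop elements whose leading term is divisible by another's, tail-reduce, and make monic.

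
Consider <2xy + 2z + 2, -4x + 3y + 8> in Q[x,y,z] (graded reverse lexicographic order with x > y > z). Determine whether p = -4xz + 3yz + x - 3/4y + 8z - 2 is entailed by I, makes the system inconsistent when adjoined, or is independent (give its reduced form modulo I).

First compute the reduced Gröbner basis of I by Buchberger's algorithm.
f_1 = 2xy + 2z + 2, LT = xy.
f_2 = -4x + 3y + 8, LT = x.

S(f_1,f_2): lcm = xy. S = 3/4y^2 + 2y + z + 1.
  leading term y^2: no divisor's leading term divides it; move 3/4y^2 to the remainder.
  leading term y: no divisor's leading term divides it; move 2y to the remainder.
  leading term z: no divisor's leading term divides it; move z to the remainder.
  leading term 1: no divisor's leading term divides it; move 1 to the remainder.
  remainder 3/4y^2 + 2y + z + 1 ≠ 0; add h_3 = 3/4y^2 + 2y + z + 1 to the basis.

The other S-polynomials (S(f_1,h_3), S(f_2,h_3)) all reduce to 0 modulo the current basis, so we have a Gröbner basis.
Inter-reduce: drop elements whose leading term is divisible by another's, tail-reduce, and make monic.
Reduced Gröbner basis: {y^2 + 8/3y + 4/3z + 4/3, x - 3/4y - 2}.
Label its elements g_1 = y^2 + 8/3y + 4/3z + 4/3, g_2 = x - 3/4y - 2.

Reduce p = -4xz + 3yz + x - 3/4y + 8z - 2 modulo G:
  leading term xz: subtract (-4z)·g_2 from -4xz + 3yz + x - 3/4y + 8z - 2 → x - 3/4y - 2
  leading term x: subtract (1)·g_2 from x - 3/4y - 2 → 0
  normal form = 0.
Since the normal form is 0, p ∈ I.

-4xz + 3yz + x - 3/4y + 8z - 2 lies in I (it reduces to 0).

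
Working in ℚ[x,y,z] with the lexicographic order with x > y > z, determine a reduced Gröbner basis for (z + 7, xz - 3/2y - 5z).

The reduced Gröbner basis is the canonical form of the ideal for this ordering.

f_1 = z + 7, LT = z.
f_2 = xz - 3/2y - 5z, LT = xz.

S(f_1,f_2): lcm = xz. S = 7x + 3/2y + 5z.
  leading term x: no divisor's leading term divides it; move 7x to the remainder.
  leading term y: no divisor's leading term divides it; move 3/2y to the remainder.
  leading term z: subtract (5)·f_1 from 5z → -35
  leading term 1: no divisor's leading term divides it; move -35 to the remainder.
  remainder 7x + 3/2y - 35 ≠ 0; add g_3 = 7x + 3/2y - 35 to the basis.

The other S-polynomials (S(f_1,g_3), S(f_2,g_3)) all reduce to 0 modulo the current basis, so we have a Gröbner basis.
Inter-reduce: drop elements whose leading term is divisible by another's, tail-reduce, and make monic.

G = {x + 3/14y - 5, z + 7}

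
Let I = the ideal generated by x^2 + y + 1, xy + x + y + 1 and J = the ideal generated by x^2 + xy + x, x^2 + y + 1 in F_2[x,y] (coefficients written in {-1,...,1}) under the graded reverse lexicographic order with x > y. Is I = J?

Yes, the ideals are equal.

Since reduced Gröbner bases are canonical representatives of ideals under a given ordering, it suffices to compute and compare them.
Buchberger on the first generating set:
f_1 = x^2 + y + 1, LT = x^2.
f_2 = xy + x + y + 1, LT = xy.

S(f_1,f_2): lcm = x^2y. S = x^2 + xy + y^2 + x + y.
  leading term x^2: subtract (1)·f_1 from x^2 + xy + y^2 + x + y → xy + y^2 + x + 1
  leading term xy: subtract (1)·f_2 from xy + y^2 + x + 1 → y^2 + y
  leading term y^2: no divisor's leading term divides it; move y^2 to the remainder.
  leading term y: no divisor's leading term divides it; move y to the remainder.
  remainder y^2 + y ≠ 0; add g_3 = y^2 + y to the basis.

The other S-polynomials (S(f_1,g_3), S(f_2,g_3)) all reduce to 0 modulo the current basis, so we have a Gröbner basis.
Inter-reduce: drop elements whose leading term is divisible by another's, tail-reduce, and make monic.
Reduced Gröbner basis: {x^2 + y + 1, xy + x + y + 1, y^2 + y}.

Buchberger on the second generating set:
h_1 = x^2 + xy + x, LT = x^2.
h_2 = x^2 + y + 1, LT = x^2.

S(h_1,h_2): lcm = x^2. S = xy + x + y + 1.
  leading term xy: no divisor's leading term divides it; move xy to the remainder.
  leading term x: no divisor's leading term divides it; move x to the remainder.
  leading term y: no divisor's leading term divides it; move y to the remainder.
  leading term 1: no divisor's leading term divides it; move 1 to the remainder.
  remainder xy + x + y + 1 ≠ 0; add k_3 = xy + x + y + 1 to the basis.

S(h_1,k_3): lcm = x^2y. S = xy^2 + x^2 + x.
  leading term xy^2: subtract (y)·k_3 from xy^2 + x^2 + x → x^2 + xy + y^2 + x + y
  leading term x^2: subtract (1)·h_1 from x^2 + xy + y^2 + x + y → y^2 + y
  leading term y^2: no divisor's leading term divides it; move y^2 to the remainder.
  leading term y: no divisor's leading term divides it; move y to the remainder.
  remainder y^2 + y ≠ 0; add k_4 = y^2 + y to the basis.

The other S-polynomials (S(h_2,k_3), S(h_1,k_4), S(h_2,k_4), S(k_3,k_4)) all reduce to 0 modulo the current basis, so we have a Gröbner basis.
Inter-reduce: drop elements whose leading term is divisible by another's, tail-reduce, and make monic.
Reduced Gröbner basis: {x^2 + y + 1, xy + x + y + 1, y^2 + y}.

Same reduced basis, so the two generating sets span the same ideal.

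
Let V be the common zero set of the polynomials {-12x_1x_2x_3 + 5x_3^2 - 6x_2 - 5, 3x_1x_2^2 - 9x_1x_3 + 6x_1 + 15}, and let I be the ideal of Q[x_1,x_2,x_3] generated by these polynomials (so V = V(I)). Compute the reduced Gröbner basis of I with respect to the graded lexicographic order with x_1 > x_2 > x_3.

G = {x_2^2x_3^2 - 6/5x_2^3 - 3x_3^3 - x_2^2 + 78/5x_2x_3 + 2x_3^2 - 12/5x_2 + 3x_3 - 2, x_1x_2^2 - 3x_1x_3 + 2x_1 + 5, x_1x_2x_3 - 5/12x_3^2 + 1/2x_2 + 5/12, x_1x_3^2 - 5/36x_2x_3^2 - 2/3x_1x_3 + 1/6x_2^2 + 5/36x_2 - 5/3x_3}

f_1 = -12x_1x_2x_3 + 5x_3^2 - 6x_2 - 5, LT = x_1x_2x_3.
f_2 = 3x_1x_2^2 - 9x_1x_3 + 6x_1 + 15, LT = x_1x_2^2.

S(f_1,f_2): lcm = x_1x_2^2x_3. S = 3x_1x_3^2 - 5/12x_2x_3^2 - 2x_1x_3 + 1/2x_2^2 + 5/12x_2 - 5x_3.
  leading term x_1x_3^2: no divisor's leading term divides it; move 3x_1x_3^2 to the remainder.
  leading term x_2x_3^2: no divisor's leading term divides it; move -5/12x_2x_3^2 to the remainder.
  leading term x_1x_3: no divisor's leading term divides it; move -2x_1x_3 to the remainder.
  leading term x_2^2: no divisor's leading term divides it; move 1/2x_2^2 to the remainder.
  leading term x_2: no divisor's leading term divides it; move 5/12x_2 to the remainder.
  leading term x_3: no divisor's leading term divides it; move -5x_3 to the remainder.
  remainder 3x_1x_3^2 - 5/12x_2x_3^2 - 2x_1x_3 + 1/2x_2^2 + 5/12x_2 - 5x_3 ≠ 0; add g_3 = 3x_1x_3^2 - 5/12x_2x_3^2 - 2x_1x_3 + 1/2x_2^2 + 5/12x_2 - 5x_3 to the basis.

S(f_1,g_3): lcm = x_1x_2x_3^2. S = 5/36x_2^2x_3^2 + 2/3x_1x_2x_3 - 1/6x_2^3 - 5/12x_3^3 - 5/36x_2^2 + 13/6x_2x_3 + 5/12x_3.
  leading term x_2^2x_3^2: no divisor's leading term divides it; move 5/36x_2^2x_3^2 to the remainder.
  leading term x_1x_2x_3: subtract (-1/18)·f_1 from 2/3x_1x_2x_3 - 1/6x_2^3 - 5/12x_3^3 - 5/36x_2^2 + 13/6x_2x_3 + 5/12x_3 → -1/6x_2^3 - 5/12x_3^3 - 5/36x_2^2 + 13/6x_2x_3 + 5/18x_3^2 - 1/3x_2 + 5/12x_3 - 5/18
  leading term x_2^3: no divisor's leading term divides it; move -1/6x_2^3 to the remainder.
  leading term x_3^3: no divisor's leading term divides it; move -5/12x_3^3 to the remainder.
  leading term x_2^2: no divisor's leading term divides it; move -5/36x_2^2 to the remainder.
  leading term x_2x_3: no divisor's leading term divides it; move 13/6x_2x_3 to the remainder.
  leading term x_3^2: no divisor's leading term divides it; move 5/18x_3^2 to the remainder.
  leading term x_2: no divisor's leading term divides it; move -1/3x_2 to the remainder.
  leading term x_3: no divisor's leading term divides it; move 5/12x_3 to the remainder.
  leading term 1: no divisor's leading term divides it; move -5/18 to the remainder.
  remainder 5/36x_2^2x_3^2 - 1/6x_2^3 - 5/12x_3^3 - 5/36x_2^2 + 13/6x_2x_3 + 5/18x_3^2 - 1/3x_2 + 5/12x_3 - 5/18 ≠ 0; add g_4 = 5/36x_2^2x_3^2 - 1/6x_2^3 - 5/12x_3^3 - 5/36x_2^2 + 13/6x_2x_3 + 5/18x_3^2 - 1/3x_2 + 5/12x_3 - 5/18 to the basis.

The other S-polynomials (S(f_2,g_3), S(f_1,g_4), S(f_2,g_4), S(g_3,g_4)) all reduce to 0 modulo the current basis, so we have a Gröbner basis.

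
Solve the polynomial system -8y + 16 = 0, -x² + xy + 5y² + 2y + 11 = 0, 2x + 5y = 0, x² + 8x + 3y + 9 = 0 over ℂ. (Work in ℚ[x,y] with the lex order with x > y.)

Compute a lex Gröbner basis by Buchberger's algorithm.
f_1 = -8y + 16, LT = y.
f_2 = -x² + xy + 5y² + 2y + 11, LT = x².
f_3 = 2x + 5y, LT = x.
f_4 = x² + 8x + 3y + 9, LT = x².

The S-polynomials (S(f_1,f_2), S(f_1,f_3), S(f_1,f_4), S(f_2,f_3), S(f_2,f_4), S(f_3,f_4)) all reduce to 0 modulo the current basis, so we have a Gröbner basis.
Inter-reduce: drop elements whose leading term is divisible by another's, tail-reduce, and make monic.
Reduced Gröbner basis: {x + 5, y - 2}.

A lex Gröbner basis eliminates variables successively. Here y - 2 depends only on y, with roots {2}; lifting each root through the earlier basis elements recovers the full solutions.
  y = 2: the earlier basis element becomes x + 5 = 0, giving x = -5 — point (-5, 2).
Substituting each solution back into the original system confirms all equations vanish.
Zero-dimensionality of the ideal guarantees finitely many solutions over ℂ.

{(-5, 2)}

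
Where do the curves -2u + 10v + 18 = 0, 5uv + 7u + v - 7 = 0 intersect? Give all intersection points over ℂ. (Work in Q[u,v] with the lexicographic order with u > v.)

{(-11/5, -56/25), (4, -1)}

Compute a lex Gröbner basis by Buchberger's algorithm.
f_1 = -2u + 10v + 18, LT = u.
f_2 = 5uv + 7u + v - 7, LT = uv.

S(f_1,f_2): lcm = uv. S = -7/5u - 5v^2 - 46/5v + 7/5.
  reduce S modulo (f_1, f_2):
  remainder -5v^2 - 81/5v - 56/5 ≠ 0; add h_3 = -5v^2 - 81/5v - 56/5 to the basis.

The other S-polynomials (S(f_1,h_3), S(f_2,h_3)) all reduce to 0 modulo the current basis, so we have a Gröbner basis.
Inter-reduce: drop elements whose leading term is divisible by another's, tail-reduce, and make monic.
Reduced Gröbner basis: {u - 5v - 9, v^2 + 81/25v + 56/25}.

A lex Gröbner basis eliminates variables successively. Here v^2 + 81/25v + 56/25 depends only on v, with roots {-56/25, -1}; lifting each root through the earlier basis elements recovers the full solutions.
  v = -56/25: the earlier basis element becomes u + 11/5 = 0, giving u = -11/5 — point (-11/5, -56/25).
  v = -1: the earlier basis element becomes u - 4 = 0, giving u = 4 — point (4, -1).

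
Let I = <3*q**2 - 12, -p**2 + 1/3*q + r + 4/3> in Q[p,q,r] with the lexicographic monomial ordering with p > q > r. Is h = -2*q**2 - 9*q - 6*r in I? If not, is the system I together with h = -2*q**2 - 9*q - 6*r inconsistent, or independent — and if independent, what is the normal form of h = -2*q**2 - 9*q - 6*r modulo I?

-2*q**2 - 9*q - 6*r is independent of I; its normal form modulo I is -9*q - 6*r - 8.

First compute the reduced Gröbner basis of I by Buchberger's algorithm.
f_1 = 3*q**2 - 12, LT = q**2.
f_2 = -p**2 + 1/3*q + r + 4/3, LT = p**2.

S(f_1,f_2): leading monomials are coprime, so the S-polynomial reduces to 0 (Buchberger's first criterion).
Every S-polynomial of the final basis reduces to 0, so we have a Gröbner basis.
Inter-reduce: drop elements whose leading term is divisible by another's, tail-reduce, and make monic.
Reduced Gröbner basis: {p**2 - 1/3*q - r - 4/3, q**2 - 4}.
Label its elements g_1 = p**2 - 1/3*q - r - 4/3, g_2 = q**2 - 4.

Reduce h = -2*q**2 - 9*q - 6*r modulo G:
  leading term q**2: subtract (-2)·g_2 from -2*q**2 - 9*q - 6*r → -9*q - 6*r - 8
  leading term q: no divisor's leading term divides it; move -9*q to the remainder.
  leading term r: no divisor's leading term divides it; move -6*r to the remainder.
  leading term 1: no divisor's leading term divides it; move -8 to the remainder.
  normal form = -9*q - 6*r - 8.
The normal form is nonzero, so h ∉ I. Since h minus its normal form lies in I, I + (h) = I + (n) where n = -9*q - 6*r - 8; decide whether this ideal is the whole ring.
Run Buchberger on G together with n (pairs among the g_i already reduce to 0 since G is a Gröbner basis):
g_1 = p**2 - 1/3*q - r - 4/3, LT = p**2.
g_2 = q**2 - 4, LT = q**2.
n = -9*q - 6*r - 8, LT = q.

S(g_1,g_2): leading monomials are coprime, so the S-polynomial reduces to 0 (Buchberger's first criterion).
S(g_1,n): leading monomials are coprime, so the S-polynomial reduces to 0 (Buchberger's first criterion).
S(g_2,n): lcm = q**2. S = -2/3*q*r - 8/9*q - 4.
  leading term q*r: subtract (2/27*r)·n from -2/3*q*r - 8/9*q - 4 → -8/9*q + 4/9*r**2 + 16/27*r - 4
  leading term q: subtract (8/81)·n from -8/9*q + 4/9*r**2 + 16/27*r - 4 → 4/9*r**2 + 32/27*r - 260/81
  leading term r**2: no divisor's leading term divides it; move 4/9*r**2 to the remainder.
  leading term r: no divisor's leading term divides it; move 32/27*r to the remainder.
  leading term 1: no divisor's leading term divides it; move -260/81 to the remainder.
  remainder 4/9*r**2 + 32/27*r - 260/81 ≠ 0; add m_4 = 4/9*r**2 + 32/27*r - 260/81 to the basis.

S(g_1,m_4): leading monomials are coprime, so the S-polynomial reduces to 0 (Buchberger's first criterion).
S(g_2,m_4): leading monomials are coprime, so the S-polynomial reduces to 0 (Buchberger's first criterion).
S(n,m_4): leading monomials are coprime, so the S-polynomial reduces to 0 (Buchberger's first criterion).
Every S-polynomial of the final basis reduces to 0, so we have a Gröbner basis.
Inter-reduce: drop elements whose leading term is divisible by another's, tail-reduce, and make monic.
Reduced Gröbner basis: {p**2 - 7/9*r - 28/27, q + 2/3*r + 8/9, r**2 + 8/3*r - 65/9}.
The reduced Gröbner basis of I + (h) is {p**2 - 7/9*r - 28/27, q + 2/3*r + 8/9, r**2 + 8/3*r - 65/9} ≠ {1}, a proper ideal, so the enlarged system stays consistent: h is independent of I, with normal form -9*q - 6*r - 8.

The remainder on division by a Gröbner basis is unique — it is the normal form.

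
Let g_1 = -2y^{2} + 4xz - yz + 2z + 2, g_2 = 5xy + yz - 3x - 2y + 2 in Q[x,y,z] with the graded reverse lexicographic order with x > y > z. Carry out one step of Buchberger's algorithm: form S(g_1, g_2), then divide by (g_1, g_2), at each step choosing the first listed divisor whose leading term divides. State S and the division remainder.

S(g_1, g_2) = -2x^{2}z + \tfrac{1}{2}xyz - \tfrac{1}{5}y^{2}z + \tfrac{3}{5}xy + \tfrac{2}{5}y^{2} - xz - x - \tfrac{2}{5}y; remainder on division = -2x^{2}z - \tfrac{2}{5}xz^{2} + \tfrac{1}{10}xz - \tfrac{3}{25}yz - \tfrac{1}{5}z^{2} - \tfrac{16}{25}x - \tfrac{4}{25}y + \tfrac{4}{25}.

lcm(LM(g_1), LM(g_2)) = xy^{2}.
S = (lcm/LT(g_1))·g_1 − (lcm/LT(g_2))·g_2 = -2x^{2}z + \tfrac{1}{2}xyz - \tfrac{1}{5}y^{2}z + \tfrac{3}{5}xy + \tfrac{2}{5}y^{2} - xz - x - \tfrac{2}{5}y.
Reduce S modulo (g_1, g_2) in that order:
  leading term x^{2}z: no divisor's leading term divides it; move -2x^{2}z to the remainder.
  leading term xyz: subtract (\tfrac{1}{10}z)·g_2 from \tfrac{1}{2}xyz - \tfrac{1}{5}y^{2}z + \tfrac{3}{5}xy + \tfrac{2}{5}y^{2} - xz - x - \tfrac{2}{5}y → -\tfrac{1}{5}y^{2}z - \tfrac{1}{10}yz^{2} + \tfrac{3}{5}xy + \tfrac{2}{5}y^{2} - \tfrac{7}{10}xz + \tfrac{1}{5}yz - x - \tfrac{2}{5}y - \tfrac{1}{5}z
  leading term y^{2}z: subtract (\tfrac{1}{10}z)·g_1 from -\tfrac{1}{5}y^{2}z - \tfrac{1}{10}yz^{2} + \tfrac{3}{5}xy + \tfrac{2}{5}y^{2} - \tfrac{7}{10}xz + \tfrac{1}{5}yz - x - \tfrac{2}{5}y - \tfrac{1}{5}z → -\tfrac{2}{5}xz^{2} + \tfrac{3}{5}xy + \tfrac{2}{5}y^{2} - \tfrac{7}{10}xz + \tfrac{1}{5}yz - \tfrac{1}{5}z^{2} - x - \tfrac{2}{5}y - \tfrac{2}{5}z
  leading term xz^{2}: no divisor's leading term divides it; move -\tfrac{2}{5}xz^{2} to the remainder.
  leading term xy: subtract (\tfrac{3}{25})·g_2 from \tfrac{3}{5}xy + \tfrac{2}{5}y^{2} - \tfrac{7}{10}xz + \tfrac{1}{5}yz - \tfrac{1}{5}z^{2} - x - \tfrac{2}{5}y - \tfrac{2}{5}z → \tfrac{2}{5}y^{2} - \tfrac{7}{10}xz + \tfrac{2}{25}yz - \tfrac{1}{5}z^{2} - \tfrac{16}{25}x - \tfrac{4}{25}y - \tfrac{2}{5}z - \tfrac{6}{25}
  leading term y^{2}: subtract (-\tfrac{1}{5})·g_1 from \tfrac{2}{5}y^{2} - \tfrac{7}{10}xz + \tfrac{2}{25}yz - \tfrac{1}{5}z^{2} - \tfrac{16}{25}x - \tfrac{4}{25}y - \tfrac{2}{5}z - \tfrac{6}{25} → \tfrac{1}{10}xz - \tfrac{3}{25}yz - \tfrac{1}{5}z^{2} - \tfrac{16}{25}x - \tfrac{4}{25}y + \tfrac{4}{25}
  leading term xz: no divisor's leading term divides it; move \tfrac{1}{10}xz to the remainder.
  leading term yz: no divisor's leading term divides it; move -\tfrac{3}{25}yz to the remainder.
  leading term z^{2}: no divisor's leading term divides it; move -\tfrac{1}{5}z^{2} to the remainder.
  leading term x: no divisor's leading term divides it; move -\tfrac{16}{25}x to the remainder.
  leading term y: no divisor's leading term divides it; move -\tfrac{4}{25}y to the remainder.
  leading term 1: no divisor's leading term divides it; move \tfrac{4}{25} to the remainder.
The remainder -2x^{2}z - \tfrac{2}{5}xz^{2} + \tfrac{1}{10}xz - \tfrac{3}{25}yz - \tfrac{1}{5}z^{2} - \tfrac{16}{25}x - \tfrac{4}{25}y + \tfrac{4}{25} is nonzero, so it would be added as the next basis element.
This is the inner loop of Buchberger's algorithm — each nonzero remainder becomes a new basis element.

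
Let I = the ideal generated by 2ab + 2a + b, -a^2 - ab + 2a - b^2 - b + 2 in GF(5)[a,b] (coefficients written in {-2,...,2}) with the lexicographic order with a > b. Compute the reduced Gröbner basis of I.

f_1 = 2ab + 2a + b, LT = ab.
f_2 = -a^2 - ab + 2a - b^2 - b + 2, LT = a^2.

S(f_1,f_2): lcm = a^2b. S = a^2 - ab^2 - b^3 - b^2 + 2b.
  leading term a^2: subtract (-1)·f_2 from a^2 - ab^2 - b^3 - b^2 + 2b → -ab^2 - ab + 2a - b^3 - 2b^2 + b + 2
  leading term ab^2: subtract (2b)·f_1 from -ab^2 - ab + 2a - b^3 - 2b^2 + b + 2 → 2a - b^3 + b^2 + b + 2
  leading term a: no divisor's leading term divides it; move 2a to the remainder.
  leading term b^3: no divisor's leading term divides it; move -b^3 to the remainder.
  leading term b^2: no divisor's leading term divides it; move b^2 to the remainder.
  leading term b: no divisor's leading term divides it; move b to the remainder.
  leading term 1: no divisor's leading term divides it; move 2 to the remainder.
  remainder 2a - b^3 + b^2 + b + 2 ≠ 0; add g_3 = 2a - b^3 + b^2 + b + 2 to the basis.

S(f_1,g_3): lcm = ab. S = a - 2b^4 + 2b^3 + 2b^2 + 2b.
  leading term a: subtract (-2)·g_3 from a - 2b^4 + 2b^3 + 2b^2 + 2b → -2b^4 - b^2 - b - 1
  leading term b^4: no divisor's leading term divides it; move -2b^4 to the remainder.
  leading term b^2: no divisor's leading term divides it; move -b^2 to the remainder.
  leading term b: no divisor's leading term divides it; move -b to the remainder.
  leading term 1: no divisor's leading term divides it; move -1 to the remainder.
  remainder -2b^4 - b^2 - b - 1 ≠ 0; add g_4 = -2b^4 - b^2 - b - 1 to the basis.

The other S-polynomials (S(f_2,g_3), S(f_1,g_4), S(f_2,g_4), S(g_3,g_4)) all reduce to 0 modulo the current basis, so we have a Gröbner basis.
Inter-reduce: drop elements whose leading term is divisible by another's, tail-reduce, and make monic.

G = {a + 2b^3 - 2b^2 - 2b + 1, b^4 - 2b^2 - 2b - 2}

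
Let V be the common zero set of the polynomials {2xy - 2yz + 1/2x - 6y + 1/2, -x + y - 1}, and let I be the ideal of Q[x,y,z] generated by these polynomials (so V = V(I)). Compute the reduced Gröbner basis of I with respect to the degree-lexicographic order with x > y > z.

G = {y^2 - yz - 15/4y, x - y + 1}

The reduced Gröbner basis is the canonical form of the ideal for this ordering.

f_1 = 2xy - 2yz + 1/2x - 6y + 1/2, LT = xy.
f_2 = -x + y - 1, LT = x.

S(f_1,f_2): lcm = xy. S = y^2 - yz + 1/4x - 4y + 1/4.
  reduce S modulo (f_1, f_2):
  remainder y^2 - yz - 15/4y ≠ 0; add g_3 = y^2 - yz - 15/4y to the basis.

The other S-polynomials (S(f_1,g_3), S(f_2,g_3)) all reduce to 0 modulo the current basis, so we have a Gröbner basis.
Inter-reduce: drop elements whose leading term is divisible by another's, tail-reduce, and make monic.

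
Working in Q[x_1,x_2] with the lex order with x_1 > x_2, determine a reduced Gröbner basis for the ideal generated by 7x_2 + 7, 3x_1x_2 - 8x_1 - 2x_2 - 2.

f_1 = 7x_2 + 7, LT = x_2.
f_2 = 3x_1x_2 - 8x_1 - 2x_2 - 2, LT = x_1x_2.

S(f_1,f_2): lcm = x_1x_2. S = 11/3x_1 + 2/3x_2 + 2/3.
  leading term x_1: no divisor's leading term divides it; move 11/3x_1 to the remainder.
  leading term x_2: subtract (2/21)·f_1 from 2/3x_2 + 2/3 → 0
  remainder 11/3x_1 ≠ 0; add g_3 = 11/3x_1 to the basis.

The other S-polynomials (S(f_1,g_3), S(f_2,g_3)) all reduce to 0 modulo the current basis, so we have a Gröbner basis.
Inter-reduce: drop elements whose leading term is divisible by another's, tail-reduce, and make monic.

G = {x_1, x_2 + 1}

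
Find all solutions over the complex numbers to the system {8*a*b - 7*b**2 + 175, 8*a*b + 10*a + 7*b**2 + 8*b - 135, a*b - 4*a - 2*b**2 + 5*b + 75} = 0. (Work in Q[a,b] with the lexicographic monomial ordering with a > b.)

{(0, -5)}

Compute a lex Gröbner basis by Buchberger's algorithm.
f_1 = 8*a*b - 7*b**2 + 175, LT = a*b.
f_2 = 8*a*b + 10*a + 7*b**2 + 8*b - 135, LT = a*b.
f_3 = a*b - 4*a - 2*b**2 + 5*b + 75, LT = a*b.

S(f_1,f_2): lcm = a*b. S = -5/4*a - 7/4*b**2 - b + 155/4.
  leading term a: no divisor's leading term divides it; move -5/4*a to the remainder.
  leading term b**2: no divisor's leading term divides it; move -7/4*b**2 to the remainder.
  leading term b: no divisor's leading term divides it; move -b to the remainder.
  leading term 1: no divisor's leading term divides it; move 155/4 to the remainder.
  remainder -5/4*a - 7/4*b**2 - b + 155/4 ≠ 0; add h_4 = -5/4*a - 7/4*b**2 - b + 155/4 to the basis.

S(f_1,f_3): lcm = a*b. S = 4*a + 9/8*b**2 - 5*b - 425/8.
  leading term a: subtract (-16/5)·h_4 from 4*a + 9/8*b**2 - 5*b - 425/8 → -179/40*b**2 - 41/5*b + 567/8
  leading term b**2: no divisor's leading term divides it; move -179/40*b**2 to the remainder.
  leading term b: no divisor's leading term divides it; move -41/5*b to the remainder.
  leading term 1: no divisor's leading term divides it; move 567/8 to the remainder.
  remainder -179/40*b**2 - 41/5*b + 567/8 ≠ 0; add h_5 = -179/40*b**2 - 41/5*b + 567/8 to the basis.

S(f_2,f_3): lcm = a*b. S = 21/4*a + 23/8*b**2 - 4*b - 735/8.
  leading term a: subtract (-21/5)·h_4 from 21/4*a + 23/8*b**2 - 4*b - 735/8 → -179/40*b**2 - 41/5*b + 567/8
  leading term b**2: subtract (1)·h_5 from -179/40*b**2 - 41/5*b + 567/8 → 0
  remainder 0.

S(f_1,h_4): lcm = a*b. S = -7/5*b**3 - 67/40*b**2 + 31*b + 175/8.
  leading term b**3: subtract (56/179*b)·h_5 from -7/5*b**3 - 67/40*b**2 + 31*b + 175/8 → 1275/1432*b**2 + 1580/179*b + 175/8
  leading term b**2: subtract (-6375/32041)·h_5 from 1275/1432*b**2 + 1580/179*b + 175/8 → 230545/32041*b + 1152725/32041
  leading term b: no divisor's leading term divides it; move 230545/32041*b to the remainder.
  leading term 1: no divisor's leading term divides it; move 1152725/32041 to the remainder.
  remainder 230545/32041*b + 1152725/32041 ≠ 0; add h_6 = 230545/32041*b + 1152725/32041 to the basis.

S(f_2,h_4): lcm = a*b. S = 5/4*a - 7/5*b**3 + 3/40*b**2 + 32*b - 135/8.
  leading term a: subtract (-1)·h_4 from 5/4*a - 7/5*b**3 + 3/40*b**2 + 32*b - 135/8 → -7/5*b**3 - 67/40*b**2 + 31*b + 175/8
  leading term b**3: subtract (56/179*b)·h_5 from -7/5*b**3 - 67/40*b**2 + 31*b + 175/8 → 1275/1432*b**2 + 1580/179*b + 175/8
  leading term b**2: subtract (-6375/32041)·h_5 from 1275/1432*b**2 + 1580/179*b + 175/8 → 230545/32041*b + 1152725/32041
  leading term b: subtract (1)·h_6 from 230545/32041*b + 1152725/32041 → 0
  remainder 0.

S(f_3,h_4): lcm = a*b. S = -4*a - 7/5*b**3 - 14/5*b**2 + 36*b + 75.
  leading term a: subtract (16/5)·h_4 from -4*a - 7/5*b**3 - 14/5*b**2 + 36*b + 75 → -7/5*b**3 + 14/5*b**2 + 196/5*b - 49
  leading term b**3: subtract (56/179*b)·h_5 from -7/5*b**3 + 14/5*b**2 + 196/5*b - 49 → 4802/895*b**2 + 15239/895*b - 49
  leading term b**2: subtract (-38416/32041)·h_5 from 4802/895*b**2 + 15239/895*b - 49 → 230545/32041*b + 1152725/32041
  leading term b: subtract (1)·h_6 from 230545/32041*b + 1152725/32041 → 0
  remainder 0.

S(f_1,h_5): lcm = a*b**2. S = -328/179*a*b + 2835/179*a - 7/8*b**3 + 175/8*b.
  leading term a*b: subtract (-41/179)·f_1 from -328/179*a*b + 2835/179*a - 7/8*b**3 + 175/8*b → 2835/179*a - 7/8*b**3 - 287/179*b**2 + 175/8*b + 7175/179
  leading term a: subtract (-2268/179)·h_4 from 2835/179*a - 7/8*b**3 - 287/179*b**2 + 175/8*b + 7175/179 → -7/8*b**3 - 4256/179*b**2 + 13181/1432*b + 95060/179
  leading term b**3: subtract (35/179*b)·h_5 from -7/8*b**3 - 4256/179*b**2 + 13181/1432*b + 95060/179 → -3969/179*b**2 - 833/179*b + 95060/179
  leading term b**2: subtract (158760/32041)·h_5 from -3969/179*b**2 - 833/179*b + 95060/179 → 1152725/32041*b + 5763625/32041
  leading term b: subtract (5)·h_6 from 1152725/32041*b + 5763625/32041 → 0
  remainder 0.

S(f_2,h_5): lcm = a*b**2. S = -417/716*a*b + 2835/179*a + 7/8*b**3 + b**2 - 135/8*b.
  leading term a*b: subtract (-417/5728)·f_1 from -417/716*a*b + 2835/179*a + 7/8*b**3 + b**2 - 135/8*b → 2835/179*a + 7/8*b**3 + 2809/5728*b**2 - 135/8*b + 72975/5728
  leading term a: subtract (-2268/179)·h_4 from 2835/179*a + 7/8*b**3 + 2809/5728*b**2 - 135/8*b + 72975/5728 → 7/8*b**3 - 124199/5728*b**2 - 42309/1432*b + 2885295/5728
  leading term b**3: subtract (-35/179*b)·h_5 from 7/8*b**3 - 124199/5728*b**2 - 42309/1432*b + 2885295/5728 → -133383/5728*b**2 - 2808/179*b + 2885295/5728
  leading term b**2: subtract (666915/128164)·h_5 from -133383/5728*b**2 - 2808/179*b + 2885295/5728 → 3458175/128164*b + 17290875/128164
  leading term b: subtract (15/4)·h_6 from 3458175/128164*b + 17290875/128164 → 0
  remainder 0.

S(f_3,h_5): lcm = a*b**2. S = -1044/179*a*b + 2835/179*a - 2*b**3 + 5*b**2 + 75*b.
  leading term a*b: subtract (-261/358)·f_1 from -1044/179*a*b + 2835/179*a - 2*b**3 + 5*b**2 + 75*b → 2835/179*a - 2*b**3 - 37/358*b**2 + 75*b + 45675/358
  leading term a: subtract (-2268/179)·h_4 from 2835/179*a - 2*b**3 - 37/358*b**2 + 75*b + 45675/358 → -2*b**3 - 7975/358*b**2 + 11157/179*b + 221445/358
  leading term b**3: subtract (80/179*b)·h_5 from -2*b**3 - 7975/358*b**2 + 11157/179*b + 221445/358 → -6663/358*b**2 + 5487/179*b + 221445/358
  leading term b**2: subtract (133260/32041)·h_5 from -6663/358*b**2 + 5487/179*b + 221445/358 → 2074905/32041*b + 10374525/32041
  leading term b: subtract (9)·h_6 from 2074905/32041*b + 10374525/32041 → 0
  remainder 0.

S(h_4,h_5): leading monomials are coprime, so the S-polynomial reduces to 0 (Buchberger's first criterion).
S(f_1,h_6): lcm = a*b. S = -5*a - 7/8*b**2 + 175/8.
  leading term a: subtract (4)·h_4 from -5*a - 7/8*b**2 + 175/8 → 49/8*b**2 + 4*b - 1065/8
  leading term b**2: subtract (-245/179)·h_5 from 49/8*b**2 + 4*b - 1065/8 → -1293/179*b - 6465/179
  leading term b: subtract (-231447/230545)·h_6 from -1293/179*b - 6465/179 → 0
  remainder 0.

S(f_2,h_6): lcm = a*b. S = -15/4*a + 7/8*b**2 + b - 135/8.
  leading term a: subtract (3)·h_4 from -15/4*a + 7/8*b**2 + b - 135/8 → 49/8*b**2 + 4*b - 1065/8
  leading term b**2: subtract (-245/179)·h_5 from 49/8*b**2 + 4*b - 1065/8 → -1293/179*b - 6465/179
  leading term b: subtract (-231447/230545)·h_6 from -1293/179*b - 6465/179 → 0
  remainder 0.

S(f_3,h_6): lcm = a*b. S = -9*a - 2*b**2 + 5*b + 75.
  leading term a: subtract (36/5)·h_4 from -9*a - 2*b**2 + 5*b + 75 → 53/5*b**2 + 61/5*b - 204
  leading term b**2: subtract (-424/179)·h_5 from 53/5*b**2 + 61/5*b - 204 → -1293/179*b - 6465/179
  leading term b: subtract (-231447/230545)·h_6 from -1293/179*b - 6465/179 → 0
  remainder 0.

S(h_4,h_6): leading monomials are coprime, so the S-polynomial reduces to 0 (Buchberger's first criterion).
S(h_5,h_6): lcm = b**2. S = -567/179*b - 2835/179.
  leading term b: subtract (-14499/32935)·h_6 from -567/179*b - 2835/179 → 0
  remainder 0.

Every S-polynomial of the final basis reduces to 0, so we have a Gröbner basis.
Inter-reduce: drop elements whose leading term is divisible by another's, tail-reduce, and make monic.
Reduced Gröbner basis: {a, b + 5}.

A lex Gröbner basis eliminates variables successively. Here b + 5 depends only on b, with roots {-5}; lifting each root through the earlier basis elements recovers the full solutions.
  b = -5: the earlier basis element becomes a = 0, giving a = 0 — point (0, -5).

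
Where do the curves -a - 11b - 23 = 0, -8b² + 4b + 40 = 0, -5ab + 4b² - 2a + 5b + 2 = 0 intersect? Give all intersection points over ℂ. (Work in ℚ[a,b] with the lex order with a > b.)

{(-1, -2)}

Compute a lex Gröbner basis by Buchberger's algorithm.
f_1 = -a - 11b - 23, LT = a.
f_2 = -8b² + 4b + 40, LT = b².
f_3 = -5ab - 2a + 4b² + 5b + 2, LT = ab.

S(f_1,f_3): lcm = ab. S = -⅖a + 59/5b² + 24b + ⅖.
  leading term a: subtract (⅖)·f_1 from -⅖a + 59/5b² + 24b + ⅖ → 59/5b² + 142/5b + 48/5
  leading term b²: subtract (-59/40)·f_2 from 59/5b² + 142/5b + 48/5 → 343/10b + 343/5
  leading term b: no divisor's leading term divides it; move 343/10b to the remainder.
  leading term 1: no divisor's leading term divides it; move 343/5 to the remainder.
  remainder 343/10b + 343/5 ≠ 0; add h_4 = 343/10b + 343/5 to the basis.

The other S-polynomials (S(f_1,f_2), S(f_2,f_3), S(f_1,h_4), S(f_2,h_4), S(f_3,h_4)) all reduce to 0 modulo the current basis, so we have a Gröbner basis.
Inter-reduce: drop elements whose leading term is divisible by another's, tail-reduce, and make monic.
Reduced Gröbner basis: {a + 1, b + 2}.

A lex Gröbner basis eliminates variables successively. Here b + 2 depends only on b, with roots {-2}; lifting each root through the earlier basis elements recovers the full solutions.
  b = -2: the earlier basis element becomes a + 1 = 0, giving a = -1 — point (-1, -2).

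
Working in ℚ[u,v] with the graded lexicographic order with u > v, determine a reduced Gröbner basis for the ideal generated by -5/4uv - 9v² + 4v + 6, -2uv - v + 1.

G = {v² - 37/72v - 43/72, u - 36/43v + 40/43}

f_1 = -5/4uv - 9v² + 4v + 6, LT = uv.
f_2 = -2uv - v + 1, LT = uv.

S(f_1,f_2): lcm = uv. S = 36/5v² - 37/10v - 43/10.
  reduce S modulo (f_1, f_2):
  remainder 36/5v² - 37/10v - 43/10 ≠ 0; add g_3 = 36/5v² - 37/10v - 43/10 to the basis.

S(f_1,g_3): lcm = uv². S = 36/5v³ + 37/72uv - 16/5v² + 43/72u - 24/5v.
  reduce S modulo (f_1, f_2, g_3):
  remainder 43/72u - ½v + 5/9 ≠ 0; add g_4 = 43/72u - ½v + 5/9 to the basis.

The other S-polynomials (S(f_2,g_3), S(f_1,g_4), S(f_2,g_4), S(g_3,g_4)) all reduce to 0 modulo the current basis, so we have a Gröbner basis.
Inter-reduce: drop elements whose leading term is divisible by another's, tail-reduce, and make monic.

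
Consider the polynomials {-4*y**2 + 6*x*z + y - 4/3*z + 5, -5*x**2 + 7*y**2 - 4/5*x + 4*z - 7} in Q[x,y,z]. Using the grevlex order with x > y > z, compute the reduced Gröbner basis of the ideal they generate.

G = {x**2 - 21/10*x*z + 4/25*x - 7/20*y - 1/3*z - 7/20, y**2 - 3/2*x*z - 1/4*y + 1/3*z - 5/4}

The reduced Gröbner basis is the canonical form of the ideal for this ordering.

f_1 = -4*y**2 + 6*x*z + y - 4/3*z + 5, LT = y**2.
f_2 = -5*x**2 + 7*y**2 - 4/5*x + 4*z - 7, LT = x**2.

The S-polynomials (S(f_1,f_2)) all reduce to 0 modulo the current basis, so we have a Gröbner basis.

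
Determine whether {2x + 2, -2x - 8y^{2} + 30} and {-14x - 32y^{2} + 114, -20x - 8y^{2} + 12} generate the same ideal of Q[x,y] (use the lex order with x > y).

Equality of ideals is decidable: compute both reduced Gröbner bases (unique for the ordering) and check whether they agree.
Buchberger on the first generating set:
f_1 = 2x + 2, LT = x.
f_2 = -2x - 8y^{2} + 30, LT = x.

S(f_1,f_2): lcm = x. S = -4y^{2} + 16.
  leading term y^{2}: no divisor's leading term divides it; move -4y^{2} to the remainder.
  leading term 1: no divisor's leading term divides it; move 16 to the remainder.
  remainder -4y^{2} + 16 ≠ 0; add g_3 = -4y^{2} + 16 to the basis.

S(f_1,g_3): leading monomials are coprime, so the S-polynomial reduces to 0 (Buchberger's first criterion).
S(f_2,g_3): leading monomials are coprime, so the S-polynomial reduces to 0 (Buchberger's first criterion).
Every S-polynomial of the final basis reduces to 0, so we have a Gröbner basis.
Inter-reduce: drop elements whose leading term is divisible by another's, tail-reduce, and make monic.
Reduced Gröbner basis: {x + 1, y^{2} - 4}.

Buchberger on the second generating set:
h_1 = -14x - 32y^{2} + 114, LT = x.
h_2 = -20x - 8y^{2} + 12, LT = x.

S(h_1,h_2): lcm = x. S = \tfrac{66}{35}y^{2} - \tfrac{264}{35}.
  leading term y^{2}: no divisor's leading term divides it; move \tfrac{66}{35}y^{2} to the remainder.
  leading term 1: no divisor's leading term divides it; move -\tfrac{264}{35} to the remainder.
  remainder \tfrac{66}{35}y^{2} - \tfrac{264}{35} ≠ 0; add k_3 = \tfrac{66}{35}y^{2} - \tfrac{264}{35} to the basis.

S(h_1,k_3): leading monomials are coprime, so the S-polynomial reduces to 0 (Buchberger's first criterion).
S(h_2,k_3): leading monomials are coprime, so the S-polynomial reduces to 0 (Buchberger's first criterion).
Every S-polynomial of the final basis reduces to 0, so we have a Gröbner basis.
Inter-reduce: drop elements whose leading term is divisible by another's, tail-reduce, and make monic.
Reduced Gröbner basis: {x + 1, y^{2} - 4}.

Same reduced basis, so the two generating sets span the same ideal.

Yes, the ideals are equal.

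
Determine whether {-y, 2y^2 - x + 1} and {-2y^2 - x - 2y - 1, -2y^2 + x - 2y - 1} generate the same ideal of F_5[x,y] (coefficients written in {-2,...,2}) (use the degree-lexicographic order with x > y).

No, the ideals differ.

For a fixed monomial order, each ideal has a unique reduced Gröbner basis; comparing bases decides equality.
Buchberger on the first generating set:
f_1 = -y, LT = y.
f_2 = 2y^2 - x + 1, LT = y^2.

S(f_1,f_2): lcm = y^2. S = -2x + 2.
  leading term x: no divisor's leading term divides it; move -2x to the remainder.
  leading term 1: no divisor's leading term divides it; move 2 to the remainder.
  remainder -2x + 2 ≠ 0; add g_3 = -2x + 2 to the basis.

S(f_1,g_3): leading monomials are coprime, so the S-polynomial reduces to 0 (Buchberger's first criterion).
S(f_2,g_3): leading monomials are coprime, so the S-polynomial reduces to 0 (Buchberger's first criterion).
Every S-polynomial of the final basis reduces to 0, so we have a Gröbner basis.
Inter-reduce: drop elements whose leading term is divisible by another's, tail-reduce, and make monic.
Reduced Gröbner basis: {x - 1, y}.

Buchberger on the second generating set:
h_1 = -2y^2 - x - 2y - 1, LT = y^2.
h_2 = -2y^2 + x - 2y - 1, LT = y^2.

S(h_1,h_2): lcm = y^2. S = x.
  leading term x: no divisor's leading term divides it; move x to the remainder.
  remainder x ≠ 0; add k_3 = x to the basis.

S(h_1,k_3): leading monomials are coprime, so the S-polynomial reduces to 0 (Buchberger's first criterion).
S(h_2,k_3): leading monomials are coprime, so the S-polynomial reduces to 0 (Buchberger's first criterion).
Every S-polynomial of the final basis reduces to 0, so we have a Gröbner basis.
Inter-reduce: drop elements whose leading term is divisible by another's, tail-reduce, and make monic.
Reduced Gröbner basis: {y^2 + y - 2, x}.

These differ, so the ideals are not equal.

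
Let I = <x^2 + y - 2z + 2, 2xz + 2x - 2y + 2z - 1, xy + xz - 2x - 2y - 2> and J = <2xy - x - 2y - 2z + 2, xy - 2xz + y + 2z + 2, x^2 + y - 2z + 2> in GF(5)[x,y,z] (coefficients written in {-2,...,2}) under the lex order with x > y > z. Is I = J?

Two ideals are equal iff their reduced Gröbner bases coincide (the reduced basis is unique for a fixed ordering).
Buchberger on the first generating set:
f_1 = x^2 + y - 2z + 2, LT = x^2.
f_2 = 2xz + 2x - 2y + 2z - 1, LT = xz.
f_3 = xy + xz - 2x - 2y - 2, LT = xy.

S(f_1,f_2): lcm = x^2z. S = -x^2 + xy - xz - 2x + yz - 2z^2 + 2z.
  reduce S modulo (f_1, f_2, f_3):
  remainder 2x + yz + y - 2z^2 + 2z - 2 ≠ 0; add g_4 = 2x + yz + y - 2z^2 + 2z - 2 to the basis.

S(f_1,f_3): lcm = x^2y. S = -x^2z + 2x^2 + 2xy + 2x + y^2 - 2yz + 2y.
  reduce S modulo (f_1, f_2, f_3, g_4):
  remainder y^2 - 2y + z^2 + 2 ≠ 0; add g_5 = y^2 - 2y + z^2 + 2 to the basis.

S(f_2,f_3): lcm = xyz. S = xy - xz^2 + 2xz - y^2 - 2yz + 2y + 2z.
  reduce S modulo (f_1, f_2, f_3, g_4, g_5):
  remainder 2yz - y + 2z^2 + 2z ≠ 0; add g_6 = 2yz - y + 2z^2 + 2z to the basis.

S(f_2,g_4): lcm = xz. S = x + 2yz^2 + 2yz - y + z^3 - z^2 + 2z + 2.
  reduce S modulo (f_1, f_2, f_3, g_4, g_5, g_6):
  remainder y - z^3 - 2z^2 + z - 2 ≠ 0; add g_7 = y - z^3 - 2z^2 + z - 2 to the basis.

S(g_5,g_7): lcm = y^2. S = yz^3 + 2yz^2 - yz + z^2 + 2.
  reduce S modulo (f_1, f_2, f_3, g_4, g_5, g_6, g_7):
  remainder -z^4 + z^3 + z^2 - z + 1 ≠ 0; add g_8 = -z^4 + z^3 + z^2 - z + 1 to the basis.

The other S-polynomials (S(f_1,g_4), S(f_3,g_4), S(f_1,g_5), S(f_2,g_5), S(f_3,g_5), S(g_4,g_5), S(f_1,g_6), S(f_2,g_6), S(f_3,g_6), S(g_4,g_6), S(g_5,g_6), S(f_1,g_7), S(f_2,g_7), S(f_3,g_7), S(g_4,g_7), S(g_6,g_7), S(f_1,g_8), S(f_2,g_8), S(f_3,g_8), S(g_4,g_8), S(g_5,g_8), S(g_6,g_8), S(g_7,g_8)) all reduce to 0 modulo the current basis, so we have a Gröbner basis.
Inter-reduce: drop elements whose leading term is divisible by another's, tail-reduce, and make monic.
Reduced Gröbner basis: {x + 2z^3 + z - 2, y - z^3 - 2z^2 + z - 2, z^4 - z^3 - z^2 + z - 1}.

Buchberger on the second generating set:
h_1 = 2xy - x - 2y - 2z + 2, LT = xy.
h_2 = xy - 2xz + y + 2z + 2, LT = xy.
h_3 = x^2 + y - 2z + 2, LT = x^2.

S(h_1,h_2): lcm = xy. S = 2xz + 2x - 2y + 2z - 1.
  reduce S modulo (h_1, h_2, h_3):
  remainder 2xz + 2x - 2y + 2z - 1 ≠ 0; add k_4 = 2xz + 2x - 2y + 2z - 1 to the basis.

S(h_1,h_3): lcm = x^2y. S = 2x^2 - xy - xz + x - y^2 + 2yz - 2y.
  reduce S modulo (h_1, h_2, h_3, k_4):
  remainder -x - y^2 + 2yz - y - z - 1 ≠ 0; add k_5 = -x - y^2 + 2yz - y - z - 1 to the basis.

S(h_2,h_3): lcm = x^2y. S = -2x^2z + xy + 2xz + 2x - y^2 + 2yz - 2y.
  reduce S modulo (h_1, h_2, h_3, k_4, k_5):
  remainder y^2 - 2y + z^2 + 2 ≠ 0; add k_6 = y^2 - 2y + z^2 + 2 to the basis.

S(h_1,k_4): lcm = xyz. S = -xy + 2xz + y^2 - 2yz - 2y - z^2 + z.
  reduce S modulo (h_1, h_2, h_3, k_4, k_5, k_6):
  remainder -2yz + y - 2z^2 - 2z ≠ 0; add k_7 = -2yz + y - 2z^2 - 2z to the basis.

S(h_1,k_5): lcm = xy. S = 2x - y^3 + 2y^2z - y^2 - yz - 2y - z + 1.
  reduce S modulo (h_1, h_2, h_3, k_4, k_5, k_6, k_7):
  remainder -2y + 2z^3 - z^2 - 2z - 1 ≠ 0; add k_8 = -2y + 2z^3 - z^2 - 2z - 1 to the basis.

S(k_6,k_8): lcm = y^2. S = yz^3 + 2yz^2 - yz + z^2 + 2.
  reduce S modulo (h_1, h_2, h_3, k_4, k_5, k_6, k_7, k_8):
  remainder -z^4 + z^3 + z^2 - z + 1 ≠ 0; add k_9 = -z^4 + z^3 + z^2 - z + 1 to the basis.

The other S-polynomials (S(h_2,k_4), S(h_3,k_4), S(h_2,k_5), S(h_3,k_5), S(k_4,k_5), S(h_1,k_6), S(h_2,k_6), S(h_3,k_6), S(k_4,k_6), S(k_5,k_6), S(h_1,k_7), S(h_2,k_7), S(h_3,k_7), S(k_4,k_7), S(k_5,k_7), S(k_6,k_7), S(h_1,k_8), S(h_2,k_8), S(h_3,k_8), S(k_4,k_8), S(k_5,k_8), S(k_7,k_8), S(h_1,k_9), S(h_2,k_9), S(h_3,k_9), S(k_4,k_9), S(k_5,k_9), S(k_6,k_9), S(k_7,k_9), S(k_8,k_9)) all reduce to 0 modulo the current basis, so we have a Gröbner basis.
Inter-reduce: drop elements whose leading term is divisible by another's, tail-reduce, and make monic.
Reduced Gröbner basis: {x + 2z^3 + z - 2, y - z^3 - 2z^2 + z - 2, z^4 - z^3 - z^2 + z - 1}.

The two bases agree; hence the ideals are identical.

Yes, the ideals are equal.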